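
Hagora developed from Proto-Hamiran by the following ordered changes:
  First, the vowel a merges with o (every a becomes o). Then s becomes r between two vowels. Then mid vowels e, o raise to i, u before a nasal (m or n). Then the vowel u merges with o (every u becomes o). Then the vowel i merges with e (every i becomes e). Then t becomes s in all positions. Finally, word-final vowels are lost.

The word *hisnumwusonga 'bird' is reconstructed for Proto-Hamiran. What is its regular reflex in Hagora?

Hagora: *hisnumwusonga
  hisnumwusonga → hisnumwusongo   [vowel merger]
  hisnumwusongo → hisnumwurongo   [rhotacism]
  hisnumwurongo → hisnumwurungo   [pre-nasal raising]
  hisnumwurungo → hisnomworongo   [vowel merger]
  hisnomworongo → hesnomworongo   [vowel merger]
  hesnomworongo (rule 6 does not apply)
  hesnomworongo → hesnomworong   [apocope]
  giving Hagora hesnomworong.

hesnomworong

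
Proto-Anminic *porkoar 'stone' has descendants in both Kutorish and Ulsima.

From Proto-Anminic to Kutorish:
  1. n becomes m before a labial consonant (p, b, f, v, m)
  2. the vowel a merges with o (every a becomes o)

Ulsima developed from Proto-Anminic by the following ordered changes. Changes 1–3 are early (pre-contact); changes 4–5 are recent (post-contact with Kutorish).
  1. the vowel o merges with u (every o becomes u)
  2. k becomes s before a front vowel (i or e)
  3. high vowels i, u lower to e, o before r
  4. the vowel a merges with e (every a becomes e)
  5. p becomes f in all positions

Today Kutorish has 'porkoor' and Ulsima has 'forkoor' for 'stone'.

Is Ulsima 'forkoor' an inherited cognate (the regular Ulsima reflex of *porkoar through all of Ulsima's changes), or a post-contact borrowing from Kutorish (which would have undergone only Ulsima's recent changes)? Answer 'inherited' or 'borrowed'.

borrowed

If inherited, *porkoar would pass through all of Ulsima's changes:
Ulsima: *porkoar
  porkoar → purkuar   [vowel merger]
  purkuar (rule 2 does not apply)
  purkuar → porkuar   [pre-rhotic lowering]
  porkuar → porkuer   [vowel merger]
  porkuer → forkuer   [unconditioned shift]
  giving Ulsima forkuer.
If borrowed from Kutorish 'porkoor' after the early changes, it would undergo only the recent ones:
  rule 4 (vowel merger): no change (porkoor)
  rule 5 (unconditioned shift): porkoor → forkoor
  ⇒ as a loan: forkoor
Ulsima 'forkoor' matches the loan outcome 'forkoor', not the inherited 'forkuer' — it skipped the early Ulsima changes, so it was borrowed from Kutorish.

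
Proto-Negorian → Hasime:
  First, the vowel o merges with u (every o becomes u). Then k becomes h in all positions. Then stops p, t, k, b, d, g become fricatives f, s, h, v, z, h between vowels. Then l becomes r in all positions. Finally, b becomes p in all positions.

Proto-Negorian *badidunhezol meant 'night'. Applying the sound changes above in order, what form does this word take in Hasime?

Hasime: *badidunhezol
  badidunhezol → badidunhezul   [vowel merger]
  badidunhezul (rule 2 does not apply)
  badidunhezul → bazizunhezul   [intervocalic lenition]
  bazizunhezul → bazizunhezur   [unconditioned shift]
  bazizunhezur → pazizunhezur   [unconditioned shift]
  giving Hasime pazizunhezur.

pazizunhezur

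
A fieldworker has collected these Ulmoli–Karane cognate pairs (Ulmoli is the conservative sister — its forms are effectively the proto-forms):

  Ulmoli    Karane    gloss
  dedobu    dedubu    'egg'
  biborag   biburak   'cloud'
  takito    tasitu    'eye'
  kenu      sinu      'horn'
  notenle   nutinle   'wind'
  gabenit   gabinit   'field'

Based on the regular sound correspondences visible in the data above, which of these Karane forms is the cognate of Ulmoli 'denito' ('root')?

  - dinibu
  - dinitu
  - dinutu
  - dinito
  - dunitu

kenu ~ sinu, notenle ~ nutinle — Ulmoli e corresponds to Karane i after a consonant, before a nasal.
takito ~ tasitu — Ulmoli o corresponds to Karane u word-finally.
Applying these to Ulmoli 'denito':
  denito → dinito   (e→i after a consonant, before a nasal)
  dinito → dinitu   (o→u word-finally)
So the Karane cognate is 'dinitu'.

dinitu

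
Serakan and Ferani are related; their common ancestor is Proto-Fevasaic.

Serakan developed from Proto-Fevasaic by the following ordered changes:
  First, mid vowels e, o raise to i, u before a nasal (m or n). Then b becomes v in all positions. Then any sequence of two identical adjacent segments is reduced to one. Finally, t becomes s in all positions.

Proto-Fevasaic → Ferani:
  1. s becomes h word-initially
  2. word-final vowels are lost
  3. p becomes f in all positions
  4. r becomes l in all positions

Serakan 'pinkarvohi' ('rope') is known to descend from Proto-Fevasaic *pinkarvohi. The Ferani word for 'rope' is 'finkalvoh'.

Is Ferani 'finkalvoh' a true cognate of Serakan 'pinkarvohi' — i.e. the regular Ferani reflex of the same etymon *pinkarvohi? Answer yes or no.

Derive the expected Ferani reflex of *pinkarvohi:
Ferani: *pinkarvohi > pinkarvoh > finkarvoh > finkalvoh  (by apocope, unconditioned shift, unconditioned shift)
Ferani 'finkalvoh' matches the regular reflex exactly, so the pair is cognate.

yes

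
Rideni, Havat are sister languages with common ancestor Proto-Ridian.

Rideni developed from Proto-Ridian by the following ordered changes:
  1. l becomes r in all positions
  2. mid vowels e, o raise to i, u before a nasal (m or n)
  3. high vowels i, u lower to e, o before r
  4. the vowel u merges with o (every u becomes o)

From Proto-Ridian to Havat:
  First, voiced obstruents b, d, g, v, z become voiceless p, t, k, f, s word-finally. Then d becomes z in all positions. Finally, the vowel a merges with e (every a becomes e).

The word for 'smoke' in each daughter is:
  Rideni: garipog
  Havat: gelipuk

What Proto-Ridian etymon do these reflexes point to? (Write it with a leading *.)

*galipug

Position 3: Rideni has r, Havat has l. Havat preserves l here (none of its changes turn any other segment into l), so the proto-segment is *l.
Position 7: Rideni has g, Havat has k. Rideni preserves g here (none of its changes turn any other segment into g), so the proto-segment is *g.
Verify the candidate proto-form against each daughter:
Rideni: *galipug
  galipug → garipug   [unconditioned shift]
  garipug (rule 2 does not apply)
  garipug (rule 3 does not apply)
  garipug → garipog   [vowel merger]
  giving Rideni garipog.
Havat: *galipug > galipuk > gelipuk  (by final devoicing, vowel merger)
No other proto-form is consistent with every reflex, so the reconstruction is *galipug.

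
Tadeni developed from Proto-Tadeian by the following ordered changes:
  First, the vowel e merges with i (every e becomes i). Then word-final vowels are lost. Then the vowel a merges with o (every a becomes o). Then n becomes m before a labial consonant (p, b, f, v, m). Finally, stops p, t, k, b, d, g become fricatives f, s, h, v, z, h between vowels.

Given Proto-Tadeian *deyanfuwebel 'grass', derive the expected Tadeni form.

Tadeni: *deyanfuwebel
  deyanfuwebel → diyanfuwibil   [vowel merger]
  diyanfuwibil (rule 2 does not apply)
  diyanfuwibil → diyonfuwibil   [vowel merger]
  diyonfuwibil → diyomfuwibil   [nasal place assimilation]
  diyomfuwibil → diyomfuwivil   [intervocalic lenition]
  giving Tadeni diyomfuwivil.

diyomfuwivil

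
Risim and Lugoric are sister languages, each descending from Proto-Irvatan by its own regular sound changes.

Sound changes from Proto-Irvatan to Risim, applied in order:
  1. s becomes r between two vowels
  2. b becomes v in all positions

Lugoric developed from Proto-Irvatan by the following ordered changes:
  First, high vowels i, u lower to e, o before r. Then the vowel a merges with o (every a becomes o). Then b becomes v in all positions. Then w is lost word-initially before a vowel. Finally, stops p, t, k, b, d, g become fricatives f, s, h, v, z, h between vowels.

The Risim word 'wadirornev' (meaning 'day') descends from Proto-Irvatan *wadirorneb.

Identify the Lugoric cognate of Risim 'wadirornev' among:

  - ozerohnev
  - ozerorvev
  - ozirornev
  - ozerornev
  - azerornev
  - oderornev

ozerornev

Lugoric: *wadirorneb > waderorneb > woderorneb > woderornev > oderornev > ozerornev  (by pre-rhotic lowering, vowel merger, unconditioned shift, glide loss, intervocalic lenition)
The other candidates each miss or misapply at least one Lugoric change.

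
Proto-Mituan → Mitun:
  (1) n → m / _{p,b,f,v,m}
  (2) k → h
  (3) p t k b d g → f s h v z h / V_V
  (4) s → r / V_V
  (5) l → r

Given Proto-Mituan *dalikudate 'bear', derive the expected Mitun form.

darihuzare

Mitun: *dalikudate > dalihudate > dalihuzase > dalihuzare > darihuzare  (by unconditioned shift, intervocalic lenition, rhotacism, unconditioned shift)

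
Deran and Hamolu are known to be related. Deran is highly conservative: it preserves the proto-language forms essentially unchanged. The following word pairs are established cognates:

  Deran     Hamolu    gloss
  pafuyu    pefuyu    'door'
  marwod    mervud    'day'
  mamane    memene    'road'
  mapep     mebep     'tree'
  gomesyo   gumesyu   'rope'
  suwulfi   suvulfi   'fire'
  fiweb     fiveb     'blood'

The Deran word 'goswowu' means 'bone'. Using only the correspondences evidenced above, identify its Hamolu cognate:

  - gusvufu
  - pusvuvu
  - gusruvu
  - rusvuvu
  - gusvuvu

gusvuvu

marwod ~ mervud — Deran o corresponds to Hamolu u after a consonant, before a consonant other than r, m, n, p, b, f, v.
marwod ~ mervud — Deran w corresponds to Hamolu v after a consonant, before a back vowel.
suwulfi ~ suvulfi — Deran w corresponds to Hamolu v between vowels (before a back vowel).
Applying these to Deran 'goswowu':
  goswowu → guswowu   (o→u after a consonant, before a consonant other than r, m, n, p, b, f, v)
  guswowu → gusvowu   (w→v after a consonant, before a back vowel)
  gusvowu → gusvuwu   (o→u after a consonant, before a consonant other than r, m, n, p, b, f, v)
  gusvuwu → gusvuvu   (w→v between vowels (before a back vowel))
So the Hamolu cognate is 'gusvuvu'.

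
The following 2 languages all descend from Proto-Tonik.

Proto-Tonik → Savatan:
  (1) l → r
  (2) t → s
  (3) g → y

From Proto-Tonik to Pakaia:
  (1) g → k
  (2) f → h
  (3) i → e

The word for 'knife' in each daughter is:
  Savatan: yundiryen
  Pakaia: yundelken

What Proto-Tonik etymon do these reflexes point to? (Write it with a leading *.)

*yundilgen

Position 7: Savatan has y, Pakaia has k. Taking the neighbouring segments as reconstructed: Savatan y could go back to *g or *y; Pakaia k could go back to *k or *g — the one source consistent with every daughter is *g.
Position 5: Savatan has i, Pakaia has e. Savatan preserves i here (none of its changes turn any other segment into i), so the proto-segment is *i.
Position 6: Savatan has r, Pakaia has l. Pakaia preserves l here (none of its changes turn any other segment into l), so the proto-segment is *l.
This points to *yundilgen. Verify forward in each daughter:
Savatan: start from *yundilgen.
  rule 1 (unconditioned shift): yundilgen → yundirgen
  rule 2: no change — yundirgen
  rule 3 (unconditioned shift): yundirgen → yundiryen
  ⇒ Savatan yundiryen
Pakaia: start from *yundilgen.
  rule 1 (unconditioned shift): yundilgen → yundilken
  rule 2: no change — yundilken
  rule 3 (vowel merger): yundilken → yundelken
  ⇒ Pakaia yundelken
*yundilgen is the unique common source.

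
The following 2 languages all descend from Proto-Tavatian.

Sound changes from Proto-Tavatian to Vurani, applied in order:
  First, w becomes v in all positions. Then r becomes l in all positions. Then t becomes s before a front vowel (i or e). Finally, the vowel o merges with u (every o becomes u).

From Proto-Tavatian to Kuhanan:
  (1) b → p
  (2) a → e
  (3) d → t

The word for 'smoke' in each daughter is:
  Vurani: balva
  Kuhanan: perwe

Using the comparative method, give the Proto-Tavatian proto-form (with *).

Position 1: Vurani has b, Kuhanan has p. Vurani preserves b here (none of its changes turn any other segment into b), so the proto-segment is *b.
Position 4: Vurani has v, Kuhanan has w. Kuhanan preserves w here (none of its changes turn any other segment into w), so the proto-segment is *w.
Continuing position by position gives *barwa; check it forward:
Vurani: *barwa
  barwa → barva   [unconditioned shift]
  barva → balva   [unconditioned shift]
  balva (rule 3 does not apply)
  balva (rule 4 does not apply)
  giving Vurani balva.
Kuhanan: *barwa > parwa > perwe  (by unconditioned shift, vowel merger)
*barwa is the unique common source.

*barwa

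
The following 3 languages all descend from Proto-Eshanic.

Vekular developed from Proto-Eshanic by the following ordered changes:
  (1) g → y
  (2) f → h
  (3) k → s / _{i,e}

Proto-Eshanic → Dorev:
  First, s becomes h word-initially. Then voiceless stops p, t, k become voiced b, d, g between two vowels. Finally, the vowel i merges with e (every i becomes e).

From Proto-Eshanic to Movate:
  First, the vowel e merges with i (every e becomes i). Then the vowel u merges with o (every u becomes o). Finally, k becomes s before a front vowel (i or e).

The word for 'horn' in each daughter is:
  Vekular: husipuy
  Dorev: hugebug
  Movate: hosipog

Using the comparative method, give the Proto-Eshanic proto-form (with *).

Position 5: Vekular has p, Dorev has b, Movate has p. Vekular preserves p here (none of its changes turn any other segment into p), so the proto-segment is *p.
Position 3: Vekular has s, Dorev has g, Movate has s. Taking the neighbouring segments as reconstructed: Vekular s could go back to *k or *s; Dorev g could go back to *k or *g; Movate s could go back to *k or *s — the one source consistent with every daughter is *k.
Verify the candidate proto-form against each daughter:
Vekular: start from *hukipug.
  rule 1 (unconditioned shift): hukipug → hukipuy
  rule 2: no change — hukipuy
  rule 3 (palatalisation): hukipuy → husipuy
  ⇒ Vekular husipuy
Dorev: *hukipug > hugibug > hugebug  (by intervocalic voicing, vowel merger)
Movate: start from *hukipug.
  rule 1: no change — hukipug
  rule 2 (vowel merger): hukipug → hokipog
  rule 3 (palatalisation): hokipog → hosipog
  ⇒ Movate hosipog
*hukipug is the unique common source.

*hukipug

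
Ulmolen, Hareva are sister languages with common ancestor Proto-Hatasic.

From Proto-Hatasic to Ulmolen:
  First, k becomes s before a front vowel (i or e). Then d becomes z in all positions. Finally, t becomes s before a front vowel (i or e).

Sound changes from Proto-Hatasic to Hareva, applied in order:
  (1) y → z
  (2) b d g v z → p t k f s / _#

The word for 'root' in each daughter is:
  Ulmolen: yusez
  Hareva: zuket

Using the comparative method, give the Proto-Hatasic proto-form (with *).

*yuked

Position 3: Ulmolen has s, Hareva has k. Taking the neighbouring segments as reconstructed: Ulmolen s could go back to *t or *k or *s; Hareva k can only go back to *k — the one source consistent with every daughter is *k.
Position 1: Ulmolen has y, Hareva has z. Ulmolen preserves y here (none of its changes turn any other segment into y), so the proto-segment is *y.
Continuing position by position gives *yuked; check it forward:
Ulmolen: *yuked > yused > yusez  (by palatalisation, unconditioned shift)
Hareva: *yuked > zuked > zuket  (by unconditioned shift, final devoicing)
Only *yuked yields all of Ulmolen yusez, Hareva zuket.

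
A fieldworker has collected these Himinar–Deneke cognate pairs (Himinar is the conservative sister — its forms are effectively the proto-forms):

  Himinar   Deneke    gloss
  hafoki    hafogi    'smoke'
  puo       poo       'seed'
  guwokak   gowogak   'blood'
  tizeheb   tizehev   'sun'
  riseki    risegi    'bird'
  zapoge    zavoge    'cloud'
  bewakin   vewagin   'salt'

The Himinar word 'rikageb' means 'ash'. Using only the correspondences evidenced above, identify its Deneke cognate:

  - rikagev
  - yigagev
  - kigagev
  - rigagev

guwokak ~ gowogak — Himinar k corresponds to Deneke g between vowels (before a back vowel).
tizeheb ~ tizehev — Himinar b corresponds to Deneke v word-finally.
Applying these to Himinar 'rikageb':
  rikageb → rigageb   (k→g between vowels (before a back vowel))
  rigageb → rigagev   (b→v word-finally)
So the Deneke cognate is 'rigagev'.

rigagev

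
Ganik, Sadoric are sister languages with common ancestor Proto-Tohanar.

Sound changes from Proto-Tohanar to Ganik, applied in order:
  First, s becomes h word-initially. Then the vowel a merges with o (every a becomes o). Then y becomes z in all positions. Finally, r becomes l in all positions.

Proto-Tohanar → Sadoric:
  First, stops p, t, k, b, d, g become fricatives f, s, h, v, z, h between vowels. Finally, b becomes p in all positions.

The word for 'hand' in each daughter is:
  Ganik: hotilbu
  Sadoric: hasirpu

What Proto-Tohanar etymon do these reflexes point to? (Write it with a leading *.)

Position 2: Ganik has o, Sadoric has a. Sadoric preserves a here (none of its changes turn any other segment into a), so the proto-segment is *a.
Position 5: Ganik has l, Sadoric has r. Sadoric preserves r here (none of its changes turn any other segment into r), so the proto-segment is *r.
Position 6: Ganik has b, Sadoric has p. Ganik preserves b here (none of its changes turn any other segment into b), so the proto-segment is *b.
Continuing position by position gives *hatirbu; check it forward:
Ganik: start from *hatirbu.
  rule 1: no change — hatirbu
  rule 2 (vowel merger): hatirbu → hotirbu
  rule 3: no change — hotirbu
  rule 4 (unconditioned shift): hotirbu → hotilbu
  ⇒ Ganik hotilbu
Sadoric: *hatirbu > hasirbu > hasirpu  (by intervocalic lenition, unconditioned shift)
*hatirbu is the unique common source.

*hatirbu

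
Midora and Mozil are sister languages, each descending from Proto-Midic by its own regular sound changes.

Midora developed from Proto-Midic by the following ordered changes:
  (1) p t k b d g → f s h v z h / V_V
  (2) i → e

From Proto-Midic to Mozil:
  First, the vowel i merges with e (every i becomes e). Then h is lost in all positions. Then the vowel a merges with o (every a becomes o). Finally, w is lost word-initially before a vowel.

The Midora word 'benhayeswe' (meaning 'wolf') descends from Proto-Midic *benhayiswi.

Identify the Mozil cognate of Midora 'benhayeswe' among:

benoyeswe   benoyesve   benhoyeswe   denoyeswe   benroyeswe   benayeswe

benoyeswe

Mozil: start from *benhayiswi.
  rule 1 (vowel merger): benhayiswi → benhayeswe
  rule 2 (h-loss): benhayeswe → benayeswe
  rule 3 (vowel merger): benayeswe → benoyeswe
  rule 4: no change — benoyeswe
  ⇒ Mozil benoyeswe
Only 'benoyeswe' matches the regular Mozil development of *benhayiswi.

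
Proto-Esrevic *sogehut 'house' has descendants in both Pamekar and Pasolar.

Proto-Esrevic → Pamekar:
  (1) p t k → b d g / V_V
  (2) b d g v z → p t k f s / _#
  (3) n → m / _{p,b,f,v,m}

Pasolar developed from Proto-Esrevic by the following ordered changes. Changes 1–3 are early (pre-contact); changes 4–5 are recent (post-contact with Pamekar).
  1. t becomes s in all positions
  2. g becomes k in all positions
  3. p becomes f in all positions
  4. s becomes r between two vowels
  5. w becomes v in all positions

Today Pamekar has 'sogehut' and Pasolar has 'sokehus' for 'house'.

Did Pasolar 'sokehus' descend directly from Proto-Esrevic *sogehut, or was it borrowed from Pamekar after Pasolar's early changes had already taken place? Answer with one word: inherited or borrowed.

If inherited, *sogehut would pass through all of Pasolar's changes:
Pasolar: *sogehut
  sogehut → sogehus   [unconditioned shift]
  sogehus → sokehus   [unconditioned shift]
  sokehus (rule 3 does not apply)
  sokehus (rule 4 does not apply)
  sokehus (rule 5 does not apply)
  giving Pasolar sokehus.
If borrowed from Pamekar 'sogehut' after the early changes, it would undergo only the recent ones:
  rule 4 (rhotacism): no change (sogehut)
  rule 5 (unconditioned shift): no change (sogehut)
  ⇒ as a loan: sogehut
Pasolar 'sokehus' matches the inherited outcome exactly, so it is an inherited cognate, not a loan.

inherited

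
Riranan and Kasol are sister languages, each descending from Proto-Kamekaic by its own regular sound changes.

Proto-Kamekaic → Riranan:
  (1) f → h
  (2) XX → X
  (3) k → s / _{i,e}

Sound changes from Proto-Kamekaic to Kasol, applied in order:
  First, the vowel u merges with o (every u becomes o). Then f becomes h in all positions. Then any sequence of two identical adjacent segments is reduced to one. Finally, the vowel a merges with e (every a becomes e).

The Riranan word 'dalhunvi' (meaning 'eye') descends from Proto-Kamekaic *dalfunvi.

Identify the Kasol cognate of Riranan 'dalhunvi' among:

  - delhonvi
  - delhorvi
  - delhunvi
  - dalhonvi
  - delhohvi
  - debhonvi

Kasol: start from *dalfunvi.
  rule 1 (vowel merger): dalfunvi → dalfonvi
  rule 2 (unconditioned shift): dalfonvi → dalhonvi
  rule 3: no change — dalhonvi
  rule 4 (vowel merger): dalhonvi → delhonvi
  ⇒ Kasol delhonvi

delhonvi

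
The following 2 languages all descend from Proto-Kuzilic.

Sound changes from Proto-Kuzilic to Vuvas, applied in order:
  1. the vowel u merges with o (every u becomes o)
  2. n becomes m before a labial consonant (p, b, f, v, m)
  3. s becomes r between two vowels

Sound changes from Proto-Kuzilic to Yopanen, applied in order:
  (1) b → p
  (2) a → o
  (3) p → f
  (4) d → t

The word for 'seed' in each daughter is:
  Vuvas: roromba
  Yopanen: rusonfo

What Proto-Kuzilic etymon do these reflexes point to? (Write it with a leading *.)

*rusonba

Position 5: Vuvas has m, Yopanen has n. Yopanen preserves n here (none of its changes turn any other segment into n), so the proto-segment is *n.
Position 2: Vuvas has o, Yopanen has u. Yopanen preserves u here (none of its changes turn any other segment into u), so the proto-segment is *u.
Verify the candidate proto-form against each daughter:
Vuvas: start from *rusonba.
  rule 1 (vowel merger): rusonba → rosonba
  rule 2 (nasal place assimilation): rosonba → rosomba
  rule 3 (rhotacism): rosomba → roromba
  ⇒ Vuvas roromba
Yopanen: *rusonba > rusonpa > rusonpo > rusonfo  (by unconditioned shift, vowel merger, unconditioned shift)
*rusonba is the unique common source.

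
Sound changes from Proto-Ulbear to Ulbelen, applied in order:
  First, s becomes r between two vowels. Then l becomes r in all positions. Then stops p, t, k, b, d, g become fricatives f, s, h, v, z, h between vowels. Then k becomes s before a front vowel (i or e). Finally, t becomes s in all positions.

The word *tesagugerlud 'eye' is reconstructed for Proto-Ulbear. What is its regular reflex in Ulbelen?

serahuherrud

Ulbelen: *tesagugerlud > teragugerlud > teragugerrud > terahuherrud > serahuherrud  (by rhotacism, unconditioned shift, intervocalic lenition, unconditioned shift)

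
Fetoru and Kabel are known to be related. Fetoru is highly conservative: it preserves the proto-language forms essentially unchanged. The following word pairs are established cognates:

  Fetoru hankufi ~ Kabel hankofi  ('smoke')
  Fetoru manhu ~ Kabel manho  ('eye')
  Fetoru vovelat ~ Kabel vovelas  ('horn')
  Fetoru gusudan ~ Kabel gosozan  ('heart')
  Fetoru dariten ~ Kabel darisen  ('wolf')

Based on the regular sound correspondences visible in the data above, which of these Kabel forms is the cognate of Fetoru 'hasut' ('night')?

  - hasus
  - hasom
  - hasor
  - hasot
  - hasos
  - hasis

gusudan ~ gosozan — Fetoru u corresponds to Kabel o after a consonant, before a consonant other than r, m, n, p, b, f, v.
vovelat ~ vovelas — Fetoru t corresponds to Kabel s word-finally.
Applying these to Fetoru 'hasut':
  hasut → hasot   (u→o after a consonant, before a consonant other than r, m, n, p, b, f, v)
  hasot → hasos   (t→s word-finally)
So the Kabel cognate is 'hasos'.

hasos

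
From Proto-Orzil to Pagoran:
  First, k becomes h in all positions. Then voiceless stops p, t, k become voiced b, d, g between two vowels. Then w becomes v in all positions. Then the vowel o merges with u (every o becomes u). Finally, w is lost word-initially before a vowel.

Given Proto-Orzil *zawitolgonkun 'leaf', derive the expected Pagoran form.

zavidulgunhun

Pagoran: start from *zawitolgonkun.
  rule 1 (unconditioned shift): zawitolgonkun → zawitolgonhun
  rule 2 (intervocalic voicing): zawitolgonhun → zawidolgonhun
  rule 3 (unconditioned shift): zawidolgonhun → zavidolgonhun
  rule 4 (vowel merger): zavidolgonhun → zavidulgunhun
  rule 5: no change — zavidulgunhun
  ⇒ Pagoran zavidulgunhun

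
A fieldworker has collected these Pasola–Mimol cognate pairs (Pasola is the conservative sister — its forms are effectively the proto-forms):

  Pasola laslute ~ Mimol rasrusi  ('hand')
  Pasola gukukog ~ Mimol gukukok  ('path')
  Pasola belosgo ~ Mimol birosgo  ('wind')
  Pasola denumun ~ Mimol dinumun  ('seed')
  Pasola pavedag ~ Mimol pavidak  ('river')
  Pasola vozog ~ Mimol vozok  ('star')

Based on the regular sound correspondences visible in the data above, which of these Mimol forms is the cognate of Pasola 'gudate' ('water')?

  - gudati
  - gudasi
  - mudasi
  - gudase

laslute ~ rasrusi — Pasola t corresponds to Mimol s between vowels (before a front vowel).
laslute ~ rasrusi — Pasola e corresponds to Mimol i word-finally.
Applying these to Pasola 'gudate':
  gudate → gudase   (t→s between vowels (before a front vowel))
  gudase → gudasi   (e→i word-finally)
So the Mimol cognate is 'gudasi'.

gudasi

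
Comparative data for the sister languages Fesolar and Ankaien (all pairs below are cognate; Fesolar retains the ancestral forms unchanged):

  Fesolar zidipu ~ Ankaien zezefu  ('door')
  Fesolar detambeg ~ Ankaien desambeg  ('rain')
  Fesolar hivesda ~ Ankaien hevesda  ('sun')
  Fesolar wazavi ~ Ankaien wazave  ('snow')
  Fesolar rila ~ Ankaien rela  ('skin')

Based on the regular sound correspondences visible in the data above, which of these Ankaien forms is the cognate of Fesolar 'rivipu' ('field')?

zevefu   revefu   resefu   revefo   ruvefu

revefu

hivesda ~ hevesda — Fesolar i corresponds to Ankaien e after a consonant, before a labial obstruent.
zidipu ~ zezefu — Fesolar i corresponds to Ankaien e after a consonant, before a labial obstruent.
zidipu ~ zezefu — Fesolar p corresponds to Ankaien f between vowels (before a back vowel).
Applying these to Fesolar 'rivipu':
  rivipu → revipu   (i→e after a consonant, before a labial obstruent)
  revipu → revepu   (i→e after a consonant, before a labial obstruent)
  revepu → revefu   (p→f between vowels (before a back vowel))
So the Ankaien cognate is 'revefu'.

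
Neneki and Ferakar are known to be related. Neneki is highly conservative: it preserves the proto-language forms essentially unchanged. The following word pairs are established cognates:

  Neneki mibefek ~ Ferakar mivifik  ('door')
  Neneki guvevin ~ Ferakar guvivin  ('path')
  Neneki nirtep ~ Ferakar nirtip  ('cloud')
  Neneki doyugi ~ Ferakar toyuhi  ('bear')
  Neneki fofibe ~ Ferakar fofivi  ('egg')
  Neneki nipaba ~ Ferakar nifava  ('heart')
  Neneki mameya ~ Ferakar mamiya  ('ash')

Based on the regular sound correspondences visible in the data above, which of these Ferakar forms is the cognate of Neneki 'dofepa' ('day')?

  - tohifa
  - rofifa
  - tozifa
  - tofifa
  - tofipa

tofifa

doyugi ~ toyuhi — Neneki d corresponds to Ferakar t word-initially before a back vowel.
nirtep ~ nirtip — Neneki e corresponds to Ferakar i after a consonant, before a labial obstruent.
nipaba ~ nifava — Neneki p corresponds to Ferakar f between vowels (before a back vowel).
Applying these to Neneki 'dofepa':
  dofepa → tofepa   (d→t word-initially before a back vowel)
  tofepa → tofipa   (e→i after a consonant, before a labial obstruent)
  tofipa → tofifa   (p→f between vowels (before a back vowel))
So the Ferakar cognate is 'tofifa'.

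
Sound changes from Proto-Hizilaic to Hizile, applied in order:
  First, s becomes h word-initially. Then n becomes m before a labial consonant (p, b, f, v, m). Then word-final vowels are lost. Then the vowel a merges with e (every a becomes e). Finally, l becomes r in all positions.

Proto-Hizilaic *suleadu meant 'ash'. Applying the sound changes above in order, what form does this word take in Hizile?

Hizile: start from *suleadu.
  rule 1 (debuccalisation): suleadu → huleadu
  rule 2: no change — huleadu
  rule 3 (apocope): huleadu → hulead
  rule 4 (vowel merger): hulead → huleed
  rule 5 (unconditioned shift): huleed → hureed
  ⇒ Hizile hureed

hureed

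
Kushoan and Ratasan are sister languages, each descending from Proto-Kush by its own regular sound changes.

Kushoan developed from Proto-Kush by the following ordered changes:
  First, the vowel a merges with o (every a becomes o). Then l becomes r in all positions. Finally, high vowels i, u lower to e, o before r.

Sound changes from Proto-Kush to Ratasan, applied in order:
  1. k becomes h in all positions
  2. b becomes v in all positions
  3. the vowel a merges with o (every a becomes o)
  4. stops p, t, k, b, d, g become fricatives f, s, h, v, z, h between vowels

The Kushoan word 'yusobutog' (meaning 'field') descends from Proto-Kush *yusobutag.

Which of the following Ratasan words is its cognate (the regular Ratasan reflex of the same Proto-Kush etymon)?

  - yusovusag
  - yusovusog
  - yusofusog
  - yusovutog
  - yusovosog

yusovusog

Ratasan: start from *yusobutag.
  rule 1: no change — yusobutag
  rule 2 (unconditioned shift): yusobutag → yusovutag
  rule 3 (vowel merger): yusovutag → yusovutog
  rule 4 (intervocalic lenition): yusovutog → yusovusog
  ⇒ Ratasan yusovusog
The other candidates each miss or misapply at least one Ratasan change.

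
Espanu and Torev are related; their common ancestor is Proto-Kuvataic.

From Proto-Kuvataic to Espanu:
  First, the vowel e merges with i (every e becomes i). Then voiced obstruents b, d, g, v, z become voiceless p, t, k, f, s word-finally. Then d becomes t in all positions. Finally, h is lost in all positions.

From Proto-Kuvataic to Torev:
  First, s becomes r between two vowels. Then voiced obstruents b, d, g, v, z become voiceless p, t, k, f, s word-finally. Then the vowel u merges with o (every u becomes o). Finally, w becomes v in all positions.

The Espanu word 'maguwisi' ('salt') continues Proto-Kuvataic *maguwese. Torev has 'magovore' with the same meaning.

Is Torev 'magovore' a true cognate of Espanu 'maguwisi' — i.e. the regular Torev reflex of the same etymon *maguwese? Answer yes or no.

no

Derive the expected Torev reflex of *maguwese:
Torev: *maguwese > maguwere > magowere > magovere  (by rhotacism, vowel merger, unconditioned shift)
The regular Torev reflex would be 'magovere', but the attested form is 'magovore'. The correspondence is irregular, so they are not cognates (the Torev form has a different source).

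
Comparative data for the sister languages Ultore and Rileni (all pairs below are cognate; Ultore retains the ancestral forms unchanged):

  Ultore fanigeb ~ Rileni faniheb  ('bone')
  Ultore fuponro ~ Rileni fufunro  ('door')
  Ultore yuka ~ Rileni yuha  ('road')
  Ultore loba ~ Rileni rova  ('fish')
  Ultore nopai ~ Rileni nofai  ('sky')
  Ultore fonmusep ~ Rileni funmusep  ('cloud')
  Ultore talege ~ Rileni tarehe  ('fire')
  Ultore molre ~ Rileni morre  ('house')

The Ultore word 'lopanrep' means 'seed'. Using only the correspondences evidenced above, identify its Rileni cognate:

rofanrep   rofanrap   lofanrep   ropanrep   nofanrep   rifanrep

loba ~ rova — Ultore l corresponds to Rileni r word-initially before a back vowel.
nopai ~ nofai — Ultore p corresponds to Rileni f between vowels (before a back vowel).
Applying these to Ultore 'lopanrep':
  lopanrep → ropanrep   (l→r word-initially before a back vowel)
  ropanrep → rofanrep   (p→f between vowels (before a back vowel))
So the Rileni cognate is 'rofanrep'.

rofanrep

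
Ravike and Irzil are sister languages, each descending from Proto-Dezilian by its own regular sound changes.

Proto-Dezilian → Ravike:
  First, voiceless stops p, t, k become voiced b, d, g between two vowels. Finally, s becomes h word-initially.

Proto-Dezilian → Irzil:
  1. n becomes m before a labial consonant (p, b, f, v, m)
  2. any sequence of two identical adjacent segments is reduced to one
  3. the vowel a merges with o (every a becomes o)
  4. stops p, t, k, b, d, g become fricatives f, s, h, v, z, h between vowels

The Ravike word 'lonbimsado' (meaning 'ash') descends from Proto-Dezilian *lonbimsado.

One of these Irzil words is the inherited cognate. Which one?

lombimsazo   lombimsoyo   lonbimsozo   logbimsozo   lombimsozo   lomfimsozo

Irzil: start from *lonbimsado.
  rule 1 (nasal place assimilation): lonbimsado → lombimsado
  rule 2: no change — lombimsado
  rule 3 (vowel merger): lombimsado → lombimsodo
  rule 4 (intervocalic lenition): lombimsodo → lombimsozo
  ⇒ Irzil lombimsozo

lombimsozo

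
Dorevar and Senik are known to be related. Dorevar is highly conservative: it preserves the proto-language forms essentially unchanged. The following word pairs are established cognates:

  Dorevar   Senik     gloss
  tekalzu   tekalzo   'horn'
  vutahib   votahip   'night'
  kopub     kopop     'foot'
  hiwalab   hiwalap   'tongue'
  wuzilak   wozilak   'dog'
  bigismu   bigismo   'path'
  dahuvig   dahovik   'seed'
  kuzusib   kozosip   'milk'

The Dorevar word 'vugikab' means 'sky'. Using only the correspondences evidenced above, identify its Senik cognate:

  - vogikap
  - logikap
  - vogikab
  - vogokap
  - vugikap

vutahib ~ votahip, wuzilak ~ wozilak — Dorevar u corresponds to Senik o after a consonant, before a consonant other than r, m, n, p, b, f, v.
vutahib ~ votahip, kopub ~ kopop — Dorevar b corresponds to Senik p word-finally.
Applying these to Dorevar 'vugikab':
  vugikab → vogikab   (u→o after a consonant, before a consonant other than r, m, n, p, b, f, v)
  vogikab → vogikap   (b→p word-finally)
So the Senik cognate is 'vogikap'.

vogikap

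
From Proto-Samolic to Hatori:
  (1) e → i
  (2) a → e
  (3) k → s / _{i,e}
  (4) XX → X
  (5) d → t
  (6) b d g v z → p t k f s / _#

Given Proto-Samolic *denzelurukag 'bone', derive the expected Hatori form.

Hatori: *denzelurukag > dinzilurukag > dinzilurukeg > dinziluruseg > tinziluruseg > tinzilurusek  (by vowel merger, vowel merger, palatalisation, unconditioned shift, final devoicing)

tinzilurusek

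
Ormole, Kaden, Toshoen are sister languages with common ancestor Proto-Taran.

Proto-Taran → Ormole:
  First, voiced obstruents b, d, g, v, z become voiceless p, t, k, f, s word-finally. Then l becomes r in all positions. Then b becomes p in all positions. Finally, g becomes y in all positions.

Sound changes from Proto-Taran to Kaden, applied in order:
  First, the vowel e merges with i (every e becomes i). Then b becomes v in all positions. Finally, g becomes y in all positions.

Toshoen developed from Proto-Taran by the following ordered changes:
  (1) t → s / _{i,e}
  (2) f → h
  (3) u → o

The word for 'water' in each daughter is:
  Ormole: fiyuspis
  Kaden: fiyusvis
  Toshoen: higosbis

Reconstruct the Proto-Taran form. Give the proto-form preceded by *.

*figusbis

Position 1: Ormole has f, Kaden has f, Toshoen has h. Kaden preserves f here (none of its changes turn any other segment into f), so the proto-segment is *f.
Position 3: Ormole has y, Kaden has y, Toshoen has g. Toshoen preserves g here (none of its changes turn any other segment into g), so the proto-segment is *g.
This points to *figusbis. Verify forward in each daughter:
Ormole: start from *figusbis.
  rule 1: no change — figusbis
  rule 2: no change — figusbis
  rule 3 (unconditioned shift): figusbis → figuspis
  rule 4 (unconditioned shift): figuspis → fiyuspis
  ⇒ Ormole fiyuspis
Kaden: start from *figusbis.
  rule 1: no change — figusbis
  rule 2 (unconditioned shift): figusbis → figusvis
  rule 3 (unconditioned shift): figusvis → fiyusvis
  ⇒ Kaden fiyusvis
Toshoen: start from *figusbis.
  rule 1: no change — figusbis
  rule 2 (unconditioned shift): figusbis → higusbis
  rule 3 (vowel merger): higusbis → higosbis
  ⇒ Toshoen higosbis
*figusbis is the unique common source.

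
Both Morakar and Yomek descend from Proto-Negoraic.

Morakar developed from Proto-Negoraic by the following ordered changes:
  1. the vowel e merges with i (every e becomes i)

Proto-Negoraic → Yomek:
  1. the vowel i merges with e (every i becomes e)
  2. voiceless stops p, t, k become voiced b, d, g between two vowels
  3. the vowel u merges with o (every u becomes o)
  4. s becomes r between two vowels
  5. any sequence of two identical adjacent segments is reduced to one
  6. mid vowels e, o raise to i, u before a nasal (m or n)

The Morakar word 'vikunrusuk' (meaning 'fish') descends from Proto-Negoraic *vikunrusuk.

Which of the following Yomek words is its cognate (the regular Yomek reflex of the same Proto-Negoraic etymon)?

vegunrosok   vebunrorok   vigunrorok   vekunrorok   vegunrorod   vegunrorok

vegunrorok

Yomek: start from *vikunrusuk.
  rule 1 (vowel merger): vikunrusuk → vekunrusuk
  rule 2 (intervocalic voicing): vekunrusuk → vegunrusuk
  rule 3 (vowel merger): vegunrusuk → vegonrosok
  rule 4 (rhotacism): vegonrosok → vegonrorok
  rule 5: no change — vegonrorok
  rule 6 (pre-nasal raising): vegonrorok → vegunrorok
  ⇒ Yomek vegunrorok
The other candidates each miss or misapply at least one Yomek change.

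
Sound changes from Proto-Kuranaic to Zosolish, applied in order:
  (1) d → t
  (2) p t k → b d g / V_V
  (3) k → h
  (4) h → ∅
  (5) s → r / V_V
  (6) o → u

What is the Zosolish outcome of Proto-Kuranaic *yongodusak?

Zosolish: start from *yongodusak.
  rule 1 (unconditioned shift): yongodusak → yongotusak
  rule 2 (intervocalic voicing): yongotusak → yongodusak
  rule 3 (unconditioned shift): yongodusak → yongodusah
  rule 4 (h-loss): yongodusah → yongodusa
  rule 5 (rhotacism): yongodusa → yongodura
  rule 6 (vowel merger): yongodura → yungudura
  ⇒ Zosolish yungudura

yungudura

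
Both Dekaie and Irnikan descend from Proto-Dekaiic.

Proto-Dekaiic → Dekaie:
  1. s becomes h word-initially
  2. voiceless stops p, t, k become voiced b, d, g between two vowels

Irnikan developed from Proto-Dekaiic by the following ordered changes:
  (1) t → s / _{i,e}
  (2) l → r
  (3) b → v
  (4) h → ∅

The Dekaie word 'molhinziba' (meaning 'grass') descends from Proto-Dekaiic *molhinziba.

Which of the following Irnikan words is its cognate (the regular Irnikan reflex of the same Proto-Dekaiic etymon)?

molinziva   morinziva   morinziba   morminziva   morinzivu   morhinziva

Irnikan: *molhinziba > morhinziba > morhinziva > morinziva  (by unconditioned shift, unconditioned shift, h-loss)

morinziva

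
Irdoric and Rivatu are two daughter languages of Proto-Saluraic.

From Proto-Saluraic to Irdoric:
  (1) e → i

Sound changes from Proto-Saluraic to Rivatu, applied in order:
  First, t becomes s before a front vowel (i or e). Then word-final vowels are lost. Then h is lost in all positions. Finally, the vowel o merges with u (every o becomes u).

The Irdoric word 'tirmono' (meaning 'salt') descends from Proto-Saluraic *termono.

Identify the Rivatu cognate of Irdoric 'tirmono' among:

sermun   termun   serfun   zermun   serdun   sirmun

Rivatu: *termono
  termono → sermono   [palatalisation]
  sermono → sermon   [apocope]
  sermon (rule 3 does not apply)
  sermon → sermun   [vowel merger]
  giving Rivatu sermun.

sermun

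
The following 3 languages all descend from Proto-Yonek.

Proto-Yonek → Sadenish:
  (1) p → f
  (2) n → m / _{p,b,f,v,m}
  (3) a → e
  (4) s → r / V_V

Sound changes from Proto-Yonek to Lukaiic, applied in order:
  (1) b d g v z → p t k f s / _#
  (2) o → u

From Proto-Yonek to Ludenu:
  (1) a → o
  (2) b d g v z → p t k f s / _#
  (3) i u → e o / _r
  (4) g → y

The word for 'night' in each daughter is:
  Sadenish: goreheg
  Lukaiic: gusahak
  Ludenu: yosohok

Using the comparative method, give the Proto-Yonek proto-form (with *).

*gosahag

Position 6: Sadenish has e, Lukaiic has a, Ludenu has o. Lukaiic preserves a here (none of its changes turn any other segment into a), so the proto-segment is *a.
Position 4: Sadenish has e, Lukaiic has a, Ludenu has o. Lukaiic preserves a here (none of its changes turn any other segment into a), so the proto-segment is *a.
Verify the candidate proto-form against each daughter:
Sadenish: *gosahag
  gosahag (rule 1 does not apply)
  gosahag (rule 2 does not apply)
  gosahag → goseheg   [vowel merger]
  goseheg → goreheg   [rhotacism]
  giving Sadenish goreheg.
Lukaiic: start from *gosahag.
  rule 1 (final devoicing): gosahag → gosahak
  rule 2 (vowel merger): gosahak → gusahak
  ⇒ Lukaiic gusahak
Ludenu: start from *gosahag.
  rule 1 (vowel merger): gosahag → gosohog
  rule 2 (final devoicing): gosohog → gosohok
  rule 3: no change — gosohok
  rule 4 (unconditioned shift): gosohok → yosohok
  ⇒ Ludenu yosohok
No other proto-form is consistent with every reflex, so the reconstruction is *gosahag.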